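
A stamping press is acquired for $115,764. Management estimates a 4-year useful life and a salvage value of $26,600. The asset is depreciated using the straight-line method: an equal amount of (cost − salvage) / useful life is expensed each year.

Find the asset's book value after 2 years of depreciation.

$71,182

Depreciable base = $115,764 − $26,600 = $89,164.
Annual expense = $89,164 / 4 = $22,291.
End of year 1: book value $93,473.
End of year 2: book value $71,182.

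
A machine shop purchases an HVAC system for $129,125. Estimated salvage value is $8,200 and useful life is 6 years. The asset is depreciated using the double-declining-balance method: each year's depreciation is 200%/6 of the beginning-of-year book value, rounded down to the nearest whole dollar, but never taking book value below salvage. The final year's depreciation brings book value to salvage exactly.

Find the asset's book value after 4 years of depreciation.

Depreciable base = $129,125 − $8,200 = $120,925.
Year 1: ⌊$129,125 × 200%/6⌋ = $43,041. Book value $86,084.
Year 2: ⌊$86,084 × 200%/6⌋ = $28,694. Book value $57,390.
Year 3: ⌊$57,390 × 200%/6⌋ = $19,130. Book value $38,260.
Year 4: ⌊$38,260 × 200%/6⌋ = $12,753. Book value $25,507.

$25,507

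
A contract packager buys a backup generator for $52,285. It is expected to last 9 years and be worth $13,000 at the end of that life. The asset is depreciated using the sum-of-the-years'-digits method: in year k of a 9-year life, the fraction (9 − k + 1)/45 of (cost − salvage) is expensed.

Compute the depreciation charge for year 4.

Depreciable base = $52,285 − $13,000 = $39,285.
Sum of the years' digits = 9+8+7+6+5+4+3+2+1 = 45.
Year 1: $39,285 × 9/45 = $7,857. Book value $44,428.
Year 2: $39,285 × 8/45 = $6,984. Book value $37,444.
Year 3: $39,285 × 7/45 = $6,111. Book value $31,333.
Year 4: $39,285 × 6/45 = $5,238. Book value $26,095.

$5,238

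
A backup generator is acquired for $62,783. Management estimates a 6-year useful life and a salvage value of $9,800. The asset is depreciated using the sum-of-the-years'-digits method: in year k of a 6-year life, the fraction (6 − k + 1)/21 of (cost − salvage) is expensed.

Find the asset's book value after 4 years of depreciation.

$17,369

Depreciable base = $62,783 − $9,800 = $52,983.
Sum of the years' digits = 6+5+4+3+2+1 = 21.
Year 1: $52,983 × 6/21 = $15,138. Book value $47,645.
Year 2: $52,983 × 5/21 = $12,615. Book value $35,030.
Year 3: $52,983 × 4/21 = $10,092. Book value $24,938.
Year 4: $52,983 × 3/21 = $7,569. Book value $17,369.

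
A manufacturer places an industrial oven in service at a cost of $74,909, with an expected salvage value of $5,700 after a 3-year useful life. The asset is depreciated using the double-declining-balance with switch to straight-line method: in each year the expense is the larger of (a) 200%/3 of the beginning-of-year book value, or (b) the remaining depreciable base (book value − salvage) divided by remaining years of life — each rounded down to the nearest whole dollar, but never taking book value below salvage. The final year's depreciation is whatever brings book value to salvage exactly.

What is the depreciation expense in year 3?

Depreciable base = $74,909 − $5,700 = $69,209.
Year 1: DB = ⌊$74,909 × 200%/3⌋ = $49,939; SL = ⌊$69,209/3⌋ = $23,069 → take DB $49,939. Book value $24,970.
Year 2: DB = ⌊$24,970 × 200%/3⌋ = $16,646; SL = ⌊$19,270/2⌋ = $9,635 → take DB $16,646. Book value $8,324.
Year 3 (final): $8,324 − $5,700 = $2,624. Book value $5,700.

$2,624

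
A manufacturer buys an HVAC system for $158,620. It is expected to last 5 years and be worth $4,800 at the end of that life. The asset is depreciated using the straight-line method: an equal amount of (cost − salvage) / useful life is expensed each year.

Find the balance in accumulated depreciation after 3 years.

$92,292

Depreciable base = $158,620 − $4,800 = $153,820.
Annual expense = $153,820 / 5 = $30,764.
End of year 1: book value $127,856.
End of year 2: book value $97,092.
End of year 3: book value $66,328.
Accumulated through year 3 = $158,620 − $66,328 = $92,292.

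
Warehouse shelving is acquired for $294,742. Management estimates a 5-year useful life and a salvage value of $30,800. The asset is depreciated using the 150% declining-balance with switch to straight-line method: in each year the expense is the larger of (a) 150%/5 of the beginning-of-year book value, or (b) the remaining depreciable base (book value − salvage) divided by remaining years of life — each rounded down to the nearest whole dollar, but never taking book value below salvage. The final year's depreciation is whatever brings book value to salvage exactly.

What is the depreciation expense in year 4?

Depreciable base = $294,742 − $30,800 = $263,942.
Year 1: DB = ⌊$294,742 × 150%/5⌋ = $88,422; SL = ⌊$263,942/5⌋ = $52,788 → take DB $88,422. Book value $206,320.
Year 2: DB = ⌊$206,320 × 150%/5⌋ = $61,896; SL = ⌊$175,520/4⌋ = $43,880 → take DB $61,896. Book value $144,424.
Year 3: DB = ⌊$144,424 × 150%/5⌋ = $43,327; SL = ⌊$113,624/3⌋ = $37,874 → take DB $43,327. Book value $101,097.
Year 4: DB = ⌊$101,097 × 150%/5⌋ = $30,329; SL = ⌊$70,297/2⌋ = $35,148 → take SL $35,148. Book value $65,949.

$35,148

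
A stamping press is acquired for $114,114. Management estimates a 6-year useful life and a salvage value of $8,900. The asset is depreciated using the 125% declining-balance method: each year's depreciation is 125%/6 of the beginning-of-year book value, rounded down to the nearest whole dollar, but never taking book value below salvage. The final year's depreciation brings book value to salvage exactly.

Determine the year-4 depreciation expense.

Depreciable base = $114,114 − $8,900 = $105,214.
Year 1: ⌊$114,114 × 125%/6⌋ = $23,773. Book value $90,341.
Year 2: ⌊$90,341 × 125%/6⌋ = $18,821. Book value $71,520.
Year 3: ⌊$71,520 × 125%/6⌋ = $14,900. Book value $56,620.
Year 4: ⌊$56,620 × 125%/6⌋ = $11,795. Book value $44,825.

$11,795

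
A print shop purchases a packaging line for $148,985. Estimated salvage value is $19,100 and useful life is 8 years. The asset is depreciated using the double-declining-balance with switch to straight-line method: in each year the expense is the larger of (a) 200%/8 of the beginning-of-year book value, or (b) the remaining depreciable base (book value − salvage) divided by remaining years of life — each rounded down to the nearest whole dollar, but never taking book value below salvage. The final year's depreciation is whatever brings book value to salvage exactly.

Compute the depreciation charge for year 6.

$8,839

Depreciable base = $148,985 − $19,100 = $129,885.
Year 1: DB = ⌊$148,985 × 200%/8⌋ = $37,246; SL = ⌊$129,885/8⌋ = $16,235 → take DB $37,246. Book value $111,739.
Year 2: DB = ⌊$111,739 × 200%/8⌋ = $27,934; SL = ⌊$92,639/7⌋ = $13,234 → take DB $27,934. Book value $83,805.
Year 3: DB = ⌊$83,805 × 200%/8⌋ = $20,951; SL = ⌊$64,705/6⌋ = $10,784 → take DB $20,951. Book value $62,854.
Year 4: DB = ⌊$62,854 × 200%/8⌋ = $15,713; SL = ⌊$43,754/5⌋ = $8,750 → take DB $15,713. Book value $47,141.
Year 5: DB = ⌊$47,141 × 200%/8⌋ = $11,785; SL = ⌊$28,041/4⌋ = $7,010 → take DB $11,785. Book value $35,356.
Year 6: DB = ⌊$35,356 × 200%/8⌋ = $8,839; SL = ⌊$16,256/3⌋ = $5,418 → take DB $8,839. Book value $26,517.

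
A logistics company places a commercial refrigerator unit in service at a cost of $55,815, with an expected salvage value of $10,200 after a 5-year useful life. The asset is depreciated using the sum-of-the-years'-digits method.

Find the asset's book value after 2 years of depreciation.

$28,446

Depreciable base = $55,815 − $10,200 = $45,615.
Sum of the years' digits = 5+4+3+2+1 = 15.
Year 1: $45,615 × 5/15 = $15,205. Book value $40,610.
Year 2: $45,615 × 4/15 = $12,164. Book value $28,446.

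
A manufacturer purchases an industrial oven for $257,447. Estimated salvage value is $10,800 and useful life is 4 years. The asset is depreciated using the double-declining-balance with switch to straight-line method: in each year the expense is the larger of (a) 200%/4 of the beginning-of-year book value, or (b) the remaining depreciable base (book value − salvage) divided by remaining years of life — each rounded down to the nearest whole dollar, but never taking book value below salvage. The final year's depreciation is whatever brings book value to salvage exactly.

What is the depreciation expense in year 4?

Depreciable base = $257,447 − $10,800 = $246,647.
Year 1: DB = ⌊$257,447 × 200%/4⌋ = $128,723; SL = ⌊$246,647/4⌋ = $61,661 → take DB $128,723. Book value $128,724.
Year 2: DB = ⌊$128,724 × 200%/4⌋ = $64,362; SL = ⌊$117,924/3⌋ = $39,308 → take DB $64,362. Book value $64,362.
Year 3: DB = ⌊$64,362 × 200%/4⌋ = $32,181; SL = ⌊$53,562/2⌋ = $26,781 → take DB $32,181. Book value $32,181.
Year 4 (final): $32,181 − $10,800 = $21,381. Book value $10,800.

$21,381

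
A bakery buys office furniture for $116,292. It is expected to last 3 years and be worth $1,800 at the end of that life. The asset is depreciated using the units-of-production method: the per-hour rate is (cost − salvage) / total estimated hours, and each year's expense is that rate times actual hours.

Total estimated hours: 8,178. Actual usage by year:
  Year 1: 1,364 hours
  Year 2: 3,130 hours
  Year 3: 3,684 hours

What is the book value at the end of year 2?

Depreciable base = $116,292 − $1,800 = $114,492.
Rate = $114,492 / 8,178 hours = $14 per hour.
Year 1: 1,364 × $14 = $19,096. Book value $97,196.
Year 2: 3,130 × $14 = $43,820. Book value $53,376.

$53,376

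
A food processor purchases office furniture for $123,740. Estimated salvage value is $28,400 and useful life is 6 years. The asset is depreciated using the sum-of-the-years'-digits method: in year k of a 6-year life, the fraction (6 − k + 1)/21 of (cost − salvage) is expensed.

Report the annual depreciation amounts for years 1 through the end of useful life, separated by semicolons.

Depreciable base = $123,740 − $28,400 = $95,340.
Sum of the years' digits = 6+5+4+3+2+1 = 21.
Year 1: $95,340 × 6/21 = $27,240. Book value $96,500.
Year 2: $95,340 × 5/21 = $22,700. Book value $73,800.
Year 3: $95,340 × 4/21 = $18,160. Book value $55,640.
Year 4: $95,340 × 3/21 = $13,620. Book value $42,020.
Year 5: $95,340 × 2/21 = $9,080. Book value $32,940.
Year 6: $95,340 × 1/21 = $4,540. Book value $28,400.

$27,240; $22,700; $18,160; $13,620; $9,080; $4,540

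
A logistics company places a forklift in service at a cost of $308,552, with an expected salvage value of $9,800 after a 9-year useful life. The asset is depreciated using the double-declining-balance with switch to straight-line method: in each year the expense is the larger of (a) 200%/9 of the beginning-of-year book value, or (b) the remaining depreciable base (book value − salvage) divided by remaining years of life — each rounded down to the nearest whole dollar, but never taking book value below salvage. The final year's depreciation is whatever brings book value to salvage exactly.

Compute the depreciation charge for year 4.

$32,261

Depreciable base = $308,552 − $9,800 = $298,752.
Year 1: DB = ⌊$308,552 × 200%/9⌋ = $68,567; SL = ⌊$298,752/9⌋ = $33,194 → take DB $68,567. Book value $239,985.
Year 2: DB = ⌊$239,985 × 200%/9⌋ = $53,330; SL = ⌊$230,185/8⌋ = $28,773 → take DB $53,330. Book value $186,655.
Year 3: DB = ⌊$186,655 × 200%/9⌋ = $41,478; SL = ⌊$176,855/7⌋ = $25,265 → take DB $41,478. Book value $145,177.
Year 4: DB = ⌊$145,177 × 200%/9⌋ = $32,261; SL = ⌊$135,377/6⌋ = $22,562 → take DB $32,261. Book value $112,916.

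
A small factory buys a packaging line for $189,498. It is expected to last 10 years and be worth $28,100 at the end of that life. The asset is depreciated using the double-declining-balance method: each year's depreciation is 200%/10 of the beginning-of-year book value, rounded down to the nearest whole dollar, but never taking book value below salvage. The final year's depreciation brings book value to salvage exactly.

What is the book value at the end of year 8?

Depreciable base = $189,498 − $28,100 = $161,398.
Year 1: ⌊$189,498 × 200%/10⌋ = $37,899. Book value $151,599.
Year 2: ⌊$151,599 × 200%/10⌋ = $30,319. Book value $121,280.
Year 3: ⌊$121,280 × 200%/10⌋ = $24,256. Book value $97,024.
Year 4: ⌊$97,024 × 200%/10⌋ = $19,404. Book value $77,620.
Year 5: ⌊$77,620 × 200%/10⌋ = $15,524. Book value $62,096.
Year 6: ⌊$62,096 × 200%/10⌋ = $12,419. Book value $49,677.
Year 7: ⌊$49,677 × 200%/10⌋ = $9,935. Book value $39,742.
Year 8: ⌊$39,742 × 200%/10⌋ = $7,948. Book value $31,794.

$31,794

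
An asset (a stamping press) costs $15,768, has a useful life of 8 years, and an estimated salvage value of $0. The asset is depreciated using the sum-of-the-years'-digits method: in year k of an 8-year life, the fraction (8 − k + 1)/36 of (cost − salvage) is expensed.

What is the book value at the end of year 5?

$2,628

Depreciable base = $15,768 − $0 = $15,768.
Sum of the years' digits = 8+7+6+5+4+3+2+1 = 36.
Year 1: $15,768 × 8/36 = $3,504. Book value $12,264.
Year 2: $15,768 × 7/36 = $3,066. Book value $9,198.
Year 3: $15,768 × 6/36 = $2,628. Book value $6,570.
Year 4: $15,768 × 5/36 = $2,190. Book value $4,380.
Year 5: $15,768 × 4/36 = $1,752. Book value $2,628.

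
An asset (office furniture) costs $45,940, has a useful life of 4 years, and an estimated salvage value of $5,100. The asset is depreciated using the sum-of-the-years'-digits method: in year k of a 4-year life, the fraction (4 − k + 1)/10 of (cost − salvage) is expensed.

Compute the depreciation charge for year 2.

$12,252

Depreciable base = $45,940 − $5,100 = $40,840.
Sum of the years' digits = 4+3+2+1 = 10.
Year 1: $40,840 × 4/10 = $16,336. Book value $29,604.
Year 2: $40,840 × 3/10 = $12,252. Book value $17,352.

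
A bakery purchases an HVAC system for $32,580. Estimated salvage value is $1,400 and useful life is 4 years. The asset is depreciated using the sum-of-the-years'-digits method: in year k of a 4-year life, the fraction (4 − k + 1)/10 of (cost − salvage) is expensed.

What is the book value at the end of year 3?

Depreciable base = $32,580 − $1,400 = $31,180.
Sum of the years' digits = 4+3+2+1 = 10.
Year 1: $31,180 × 4/10 = $12,472. Book value $20,108.
Year 2: $31,180 × 3/10 = $9,354. Book value $10,754.
Year 3: $31,180 × 2/10 = $6,236. Book value $4,518.

$4,518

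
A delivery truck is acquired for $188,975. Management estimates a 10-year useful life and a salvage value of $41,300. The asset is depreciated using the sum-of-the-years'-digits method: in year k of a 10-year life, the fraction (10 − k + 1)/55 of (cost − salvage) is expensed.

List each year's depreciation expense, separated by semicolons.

Depreciable base = $188,975 − $41,300 = $147,675.
Sum of the years' digits = 10+9+8+7+6+5+4+3+2+1 = 55.
Year 1: $147,675 × 10/55 = $26,850. Book value $162,125.
Year 2: $147,675 × 9/55 = $24,165. Book value $137,960.
Year 3: $147,675 × 8/55 = $21,480. Book value $116,480.
Year 4: $147,675 × 7/55 = $18,795. Book value $97,685.
Year 5: $147,675 × 6/55 = $16,110. Book value $81,575.
Year 6: $147,675 × 5/55 = $13,425. Book value $68,150.
Year 7: $147,675 × 4/55 = $10,740. Book value $57,410.
Year 8: $147,675 × 3/55 = $8,055. Book value $49,355.
Year 9: $147,675 × 2/55 = $5,370. Book value $43,985.
Year 10: $147,675 × 1/55 = $2,685. Book value $41,300.

$26,850; $24,165; $21,480; $18,795; $16,110; $13,425; $10,740; $8,055; $5,370; $2,685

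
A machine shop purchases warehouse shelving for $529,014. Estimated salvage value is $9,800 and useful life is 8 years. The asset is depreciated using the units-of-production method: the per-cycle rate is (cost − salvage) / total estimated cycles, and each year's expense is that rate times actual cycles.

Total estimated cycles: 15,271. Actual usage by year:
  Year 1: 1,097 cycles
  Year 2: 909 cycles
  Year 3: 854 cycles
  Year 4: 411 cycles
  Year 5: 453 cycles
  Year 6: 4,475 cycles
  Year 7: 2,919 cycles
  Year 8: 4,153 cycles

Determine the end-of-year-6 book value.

$250,248

Depreciable base = $529,014 − $9,800 = $519,214.
Rate = $519,214 / 15,271 cycles = $34 per cycle.
Year 1: 1,097 × $34 = $37,298. Book value $491,716.
Year 2: 909 × $34 = $30,906. Book value $460,810.
Year 3: 854 × $34 = $29,036. Book value $431,774.
Year 4: 411 × $34 = $13,974. Book value $417,800.
Year 5: 453 × $34 = $15,402. Book value $402,398.
Year 6: 4,475 × $34 = $152,150. Book value $250,248.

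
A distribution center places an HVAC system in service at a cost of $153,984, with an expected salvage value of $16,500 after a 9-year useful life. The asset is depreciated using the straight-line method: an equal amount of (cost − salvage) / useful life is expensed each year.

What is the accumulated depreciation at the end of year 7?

$106,932

Depreciable base = $153,984 − $16,500 = $137,484.
Annual expense = $137,484 / 9 = $15,276.
End of year 1: book value $138,708.
End of year 2: book value $123,432.
End of year 3: book value $108,156.
End of year 4: book value $92,880.
End of year 5: book value $77,604.
End of year 6: book value $62,328.
End of year 7: book value $47,052.
Accumulated through year 7 = $153,984 − $47,052 = $106,932.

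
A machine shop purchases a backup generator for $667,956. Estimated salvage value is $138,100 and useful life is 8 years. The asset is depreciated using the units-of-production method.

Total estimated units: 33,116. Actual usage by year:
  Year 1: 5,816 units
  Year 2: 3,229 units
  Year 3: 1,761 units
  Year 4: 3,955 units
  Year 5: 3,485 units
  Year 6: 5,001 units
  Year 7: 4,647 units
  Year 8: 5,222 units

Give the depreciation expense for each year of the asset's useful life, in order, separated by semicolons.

$93,056; $51,664; $28,176; $63,280; $55,760; $80,016; $74,352; $83,552

Depreciable base = $667,956 − $138,100 = $529,856.
Rate = $529,856 / 33,116 units = $16 per unit.
Year 1: 5,816 × $16 = $93,056. Book value $574,900.
Year 2: 3,229 × $16 = $51,664. Book value $523,236.
Year 3: 1,761 × $16 = $28,176. Book value $495,060.
Year 4: 3,955 × $16 = $63,280. Book value $431,780.
Year 5: 3,485 × $16 = $55,760. Book value $376,020.
Year 6: 5,001 × $16 = $80,016. Book value $296,004.
Year 7: 4,647 × $16 = $74,352. Book value $221,652.
Year 8: 5,222 × $16 = $83,552. Book value $138,100.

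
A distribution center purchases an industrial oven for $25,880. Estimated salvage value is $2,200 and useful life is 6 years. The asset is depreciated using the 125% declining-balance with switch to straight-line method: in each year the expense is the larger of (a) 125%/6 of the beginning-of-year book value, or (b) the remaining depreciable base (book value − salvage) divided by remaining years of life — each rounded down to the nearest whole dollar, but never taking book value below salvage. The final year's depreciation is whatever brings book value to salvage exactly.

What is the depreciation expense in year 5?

Depreciable base = $25,880 − $2,200 = $23,680.
Year 1: DB = ⌊$25,880 × 125%/6⌋ = $5,391; SL = ⌊$23,680/6⌋ = $3,946 → take DB $5,391. Book value $20,489.
Year 2: DB = ⌊$20,489 × 125%/6⌋ = $4,268; SL = ⌊$18,289/5⌋ = $3,657 → take DB $4,268. Book value $16,221.
Year 3: DB = ⌊$16,221 × 125%/6⌋ = $3,379; SL = ⌊$14,021/4⌋ = $3,505 → take SL $3,505. Book value $12,716.
Year 4: DB = ⌊$12,716 × 125%/6⌋ = $2,649; SL = ⌊$10,516/3⌋ = $3,505 → take SL $3,505. Book value $9,211.
Year 5: DB = ⌊$9,211 × 125%/6⌋ = $1,918; SL = ⌊$7,011/2⌋ = $3,505 → take SL $3,505. Book value $5,706.

$3,505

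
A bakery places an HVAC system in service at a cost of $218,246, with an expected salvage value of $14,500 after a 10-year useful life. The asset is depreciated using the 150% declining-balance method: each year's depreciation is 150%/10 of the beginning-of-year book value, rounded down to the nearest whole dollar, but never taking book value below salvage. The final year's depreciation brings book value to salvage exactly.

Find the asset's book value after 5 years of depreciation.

Depreciable base = $218,246 − $14,500 = $203,746.
Year 1: ⌊$218,246 × 150%/10⌋ = $32,736. Book value $185,510.
Year 2: ⌊$185,510 × 150%/10⌋ = $27,826. Book value $157,684.
Year 3: ⌊$157,684 × 150%/10⌋ = $23,652. Book value $134,032.
Year 4: ⌊$134,032 × 150%/10⌋ = $20,104. Book value $113,928.
Year 5: ⌊$113,928 × 150%/10⌋ = $17,089. Book value $96,839.

$96,839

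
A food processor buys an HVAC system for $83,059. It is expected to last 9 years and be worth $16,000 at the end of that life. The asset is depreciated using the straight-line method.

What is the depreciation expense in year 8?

Depreciable base = $83,059 − $16,000 = $67,059.
Annual expense = $67,059 / 9 = $7,451.

$7,451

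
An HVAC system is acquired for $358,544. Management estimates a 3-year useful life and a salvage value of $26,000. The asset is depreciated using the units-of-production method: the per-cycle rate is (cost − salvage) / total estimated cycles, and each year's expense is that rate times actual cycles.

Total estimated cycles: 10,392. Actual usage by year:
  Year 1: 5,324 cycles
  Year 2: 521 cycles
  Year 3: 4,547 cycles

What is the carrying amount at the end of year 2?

$171,504

Depreciable base = $358,544 − $26,000 = $332,544.
Rate = $332,544 / 10,392 cycles = $32 per cycle.
Year 1: 5,324 × $32 = $170,368. Book value $188,176.
Year 2: 521 × $32 = $16,672. Book value $171,504.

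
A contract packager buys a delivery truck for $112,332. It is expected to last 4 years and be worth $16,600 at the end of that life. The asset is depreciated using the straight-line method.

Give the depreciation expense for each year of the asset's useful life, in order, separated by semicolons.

Depreciable base = $112,332 − $16,600 = $95,732.
Annual expense = $95,732 / 4 = $23,933.
End of year 1: book value $88,399.
End of year 2: book value $64,466.
End of year 3: book value $40,533.
End of year 4: book value $16,600.

$23,933; $23,933; $23,933; $23,933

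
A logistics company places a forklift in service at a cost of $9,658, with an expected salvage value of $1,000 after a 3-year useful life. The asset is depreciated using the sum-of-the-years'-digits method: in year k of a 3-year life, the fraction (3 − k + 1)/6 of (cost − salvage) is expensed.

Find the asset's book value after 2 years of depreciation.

$2,443

Depreciable base = $9,658 − $1,000 = $8,658.
Sum of the years' digits = 3+2+1 = 6.
Year 1: $8,658 × 3/6 = $4,329. Book value $5,329.
Year 2: $8,658 × 2/6 = $2,886. Book value $2,443.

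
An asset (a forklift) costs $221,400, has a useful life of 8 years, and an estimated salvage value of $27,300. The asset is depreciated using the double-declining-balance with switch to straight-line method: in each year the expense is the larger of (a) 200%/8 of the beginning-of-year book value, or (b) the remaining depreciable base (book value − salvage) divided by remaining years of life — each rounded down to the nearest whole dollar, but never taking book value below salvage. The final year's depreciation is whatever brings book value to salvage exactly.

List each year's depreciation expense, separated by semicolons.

Depreciable base = $221,400 − $27,300 = $194,100.
Year 1: DB = ⌊$221,400 × 200%/8⌋ = $55,350; SL = ⌊$194,100/8⌋ = $24,262 → take DB $55,350. Book value $166,050.
Year 2: DB = ⌊$166,050 × 200%/8⌋ = $41,512; SL = ⌊$138,750/7⌋ = $19,821 → take DB $41,512. Book value $124,538.
Year 3: DB = ⌊$124,538 × 200%/8⌋ = $31,134; SL = ⌊$97,238/6⌋ = $16,206 → take DB $31,134. Book value $93,404.
Year 4: DB = ⌊$93,404 × 200%/8⌋ = $23,351; SL = ⌊$66,104/5⌋ = $13,220 → take DB $23,351. Book value $70,053.
Year 5: DB = ⌊$70,053 × 200%/8⌋ = $17,513; SL = ⌊$42,753/4⌋ = $10,688 → take DB $17,513. Book value $52,540.
Year 6: DB = ⌊$52,540 × 200%/8⌋ = $13,135; SL = ⌊$25,240/3⌋ = $8,413 → take DB $13,135. Book value $39,405.
Year 7: DB = ⌊$39,405 × 200%/8⌋ = $9,851; SL = ⌊$12,105/2⌋ = $6,052 → take DB $9,851. Book value $29,554.
Year 8 (final): $29,554 − $27,300 = $2,254. Book value $27,300.

$55,350; $41,512; $31,134; $23,351; $17,513; $13,135; $9,851; $2,254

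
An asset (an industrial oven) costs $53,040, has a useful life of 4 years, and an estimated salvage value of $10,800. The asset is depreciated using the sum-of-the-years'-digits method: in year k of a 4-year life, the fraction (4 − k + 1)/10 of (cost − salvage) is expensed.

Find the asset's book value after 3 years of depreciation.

$15,024

Depreciable base = $53,040 − $10,800 = $42,240.
Sum of the years' digits = 4+3+2+1 = 10.
Year 1: $42,240 × 4/10 = $16,896. Book value $36,144.
Year 2: $42,240 × 3/10 = $12,672. Book value $23,472.
Year 3: $42,240 × 2/10 = $8,448. Book value $15,024.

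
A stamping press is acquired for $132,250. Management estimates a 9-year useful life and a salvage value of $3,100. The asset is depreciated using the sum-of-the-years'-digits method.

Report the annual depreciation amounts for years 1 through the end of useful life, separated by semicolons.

$25,830; $22,960; $20,090; $17,220; $14,350; $11,480; $8,610; $5,740; $2,870

Depreciable base = $132,250 − $3,100 = $129,150.
Sum of the years' digits = 9+8+7+6+5+4+3+2+1 = 45.
Year 1: $129,150 × 9/45 = $25,830. Book value $106,420.
Year 2: $129,150 × 8/45 = $22,960. Book value $83,460.
Year 3: $129,150 × 7/45 = $20,090. Book value $63,370.
Year 4: $129,150 × 6/45 = $17,220. Book value $46,150.
Year 5: $129,150 × 5/45 = $14,350. Book value $31,800.
Year 6: $129,150 × 4/45 = $11,480. Book value $20,320.
Year 7: $129,150 × 3/45 = $8,610. Book value $11,710.
Year 8: $129,150 × 2/45 = $5,740. Book value $5,970.
Year 9: $129,150 × 1/45 = $2,870. Book value $3,100.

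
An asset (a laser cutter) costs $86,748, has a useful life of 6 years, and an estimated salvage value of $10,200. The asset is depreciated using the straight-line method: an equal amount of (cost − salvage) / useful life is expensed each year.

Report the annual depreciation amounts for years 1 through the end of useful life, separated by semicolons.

Depreciable base = $86,748 − $10,200 = $76,548.
Annual expense = $76,548 / 6 = $12,758.
End of year 1: book value $73,990.
End of year 2: book value $61,232.
End of year 3: book value $48,474.
End of year 4: book value $35,716.
End of year 5: book value $22,958.
End of year 6: book value $10,200.

$12,758; $12,758; $12,758; $12,758; $12,758; $12,758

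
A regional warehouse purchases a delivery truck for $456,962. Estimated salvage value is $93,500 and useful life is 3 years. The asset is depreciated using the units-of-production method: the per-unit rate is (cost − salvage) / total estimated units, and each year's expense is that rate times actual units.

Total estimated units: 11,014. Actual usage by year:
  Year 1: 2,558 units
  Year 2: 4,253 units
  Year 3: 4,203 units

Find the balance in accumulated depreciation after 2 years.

Depreciable base = $456,962 − $93,500 = $363,462.
Rate = $363,462 / 11,014 units = $33 per unit.
Year 1: 2,558 × $33 = $84,414. Book value $372,548.
Year 2: 4,253 × $33 = $140,349. Book value $232,199.
Accumulated through year 2 = $456,962 − $232,199 = $224,763.

$224,763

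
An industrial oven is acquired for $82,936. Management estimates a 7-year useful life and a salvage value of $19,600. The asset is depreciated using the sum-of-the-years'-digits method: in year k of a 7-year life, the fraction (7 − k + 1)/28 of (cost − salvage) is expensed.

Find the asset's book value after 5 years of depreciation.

Depreciable base = $82,936 − $19,600 = $63,336.
Sum of the years' digits = 7+6+5+4+3+2+1 = 28.
Year 1: $63,336 × 7/28 = $15,834. Book value $67,102.
Year 2: $63,336 × 6/28 = $13,572. Book value $53,530.
Year 3: $63,336 × 5/28 = $11,310. Book value $42,220.
Year 4: $63,336 × 4/28 = $9,048. Book value $33,172.
Year 5: $63,336 × 3/28 = $6,786. Book value $26,386.

$26,386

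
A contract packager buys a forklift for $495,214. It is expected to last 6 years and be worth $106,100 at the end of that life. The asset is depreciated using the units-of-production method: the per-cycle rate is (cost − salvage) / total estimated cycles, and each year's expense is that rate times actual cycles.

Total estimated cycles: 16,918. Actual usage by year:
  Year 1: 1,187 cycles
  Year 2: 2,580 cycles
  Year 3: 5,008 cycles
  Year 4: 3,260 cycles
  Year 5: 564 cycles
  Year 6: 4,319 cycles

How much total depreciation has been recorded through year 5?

$289,777

Depreciable base = $495,214 − $106,100 = $389,114.
Rate = $389,114 / 16,918 cycles = $23 per cycle.
Year 1: 1,187 × $23 = $27,301. Book value $467,913.
Year 2: 2,580 × $23 = $59,340. Book value $408,573.
Year 3: 5,008 × $23 = $115,184. Book value $293,389.
Year 4: 3,260 × $23 = $74,980. Book value $218,409.
Year 5: 564 × $23 = $12,972. Book value $205,437.
Accumulated through year 5 = $495,214 − $205,437 = $289,777.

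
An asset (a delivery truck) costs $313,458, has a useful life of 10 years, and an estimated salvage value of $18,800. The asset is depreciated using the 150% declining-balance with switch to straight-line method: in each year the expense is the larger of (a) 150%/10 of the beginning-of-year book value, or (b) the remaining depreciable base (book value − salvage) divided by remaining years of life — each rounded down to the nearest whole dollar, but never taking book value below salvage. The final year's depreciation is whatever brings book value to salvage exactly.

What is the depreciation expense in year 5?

Depreciable base = $313,458 − $18,800 = $294,658.
Year 1: DB = ⌊$313,458 × 150%/10⌋ = $47,018; SL = ⌊$294,658/10⌋ = $29,465 → take DB $47,018. Book value $266,440.
Year 2: DB = ⌊$266,440 × 150%/10⌋ = $39,966; SL = ⌊$247,640/9⌋ = $27,515 → take DB $39,966. Book value $226,474.
Year 3: DB = ⌊$226,474 × 150%/10⌋ = $33,971; SL = ⌊$207,674/8⌋ = $25,959 → take DB $33,971. Book value $192,503.
Year 4: DB = ⌊$192,503 × 150%/10⌋ = $28,875; SL = ⌊$173,703/7⌋ = $24,814 → take DB $28,875. Book value $163,628.
Year 5: DB = ⌊$163,628 × 150%/10⌋ = $24,544; SL = ⌊$144,828/6⌋ = $24,138 → take DB $24,544. Book value $139,084.

$24,544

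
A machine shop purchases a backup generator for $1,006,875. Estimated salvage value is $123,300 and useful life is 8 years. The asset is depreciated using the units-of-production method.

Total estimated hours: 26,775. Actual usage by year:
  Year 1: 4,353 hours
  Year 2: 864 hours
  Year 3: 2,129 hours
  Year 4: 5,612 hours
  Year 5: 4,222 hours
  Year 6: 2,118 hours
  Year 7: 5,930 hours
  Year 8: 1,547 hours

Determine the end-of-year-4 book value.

$579,261

Depreciable base = $1,006,875 − $123,300 = $883,575.
Rate = $883,575 / 26,775 hours = $33 per hour.
Year 1: 4,353 × $33 = $143,649. Book value $863,226.
Year 2: 864 × $33 = $28,512. Book value $834,714.
Year 3: 2,129 × $33 = $70,257. Book value $764,457.
Year 4: 5,612 × $33 = $185,196. Book value $579,261.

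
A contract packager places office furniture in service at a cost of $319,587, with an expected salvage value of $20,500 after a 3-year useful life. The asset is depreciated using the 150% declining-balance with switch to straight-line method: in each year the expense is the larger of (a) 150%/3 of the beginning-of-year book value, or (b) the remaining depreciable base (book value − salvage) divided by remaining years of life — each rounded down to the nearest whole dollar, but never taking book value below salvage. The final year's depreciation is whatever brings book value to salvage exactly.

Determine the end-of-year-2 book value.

$79,897

Depreciable base = $319,587 − $20,500 = $299,087.
Year 1: DB = ⌊$319,587 × 150%/3⌋ = $159,793; SL = ⌊$299,087/3⌋ = $99,695 → take DB $159,793. Book value $159,794.
Year 2: DB = ⌊$159,794 × 150%/3⌋ = $79,897; SL = ⌊$139,294/2⌋ = $69,647 → take DB $79,897. Book value $79,897.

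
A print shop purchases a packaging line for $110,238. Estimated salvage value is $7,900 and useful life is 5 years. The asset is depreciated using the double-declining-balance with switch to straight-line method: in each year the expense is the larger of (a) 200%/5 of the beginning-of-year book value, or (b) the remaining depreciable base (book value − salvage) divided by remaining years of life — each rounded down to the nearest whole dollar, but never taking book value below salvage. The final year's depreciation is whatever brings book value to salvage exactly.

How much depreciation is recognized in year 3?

$15,874

Depreciable base = $110,238 − $7,900 = $102,338.
Year 1: DB = ⌊$110,238 × 200%/5⌋ = $44,095; SL = ⌊$102,338/5⌋ = $20,467 → take DB $44,095. Book value $66,143.
Year 2: DB = ⌊$66,143 × 200%/5⌋ = $26,457; SL = ⌊$58,243/4⌋ = $14,560 → take DB $26,457. Book value $39,686.
Year 3: DB = ⌊$39,686 × 200%/5⌋ = $15,874; SL = ⌊$31,786/3⌋ = $10,595 → take DB $15,874. Book value $23,812.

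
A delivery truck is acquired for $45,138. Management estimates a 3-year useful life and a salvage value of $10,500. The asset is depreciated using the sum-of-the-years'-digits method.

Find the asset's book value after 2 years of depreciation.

Depreciable base = $45,138 − $10,500 = $34,638.
Sum of the years' digits = 3+2+1 = 6.
Year 1: $34,638 × 3/6 = $17,319. Book value $27,819.
Year 2: $34,638 × 2/6 = $11,546. Book value $16,273.

$16,273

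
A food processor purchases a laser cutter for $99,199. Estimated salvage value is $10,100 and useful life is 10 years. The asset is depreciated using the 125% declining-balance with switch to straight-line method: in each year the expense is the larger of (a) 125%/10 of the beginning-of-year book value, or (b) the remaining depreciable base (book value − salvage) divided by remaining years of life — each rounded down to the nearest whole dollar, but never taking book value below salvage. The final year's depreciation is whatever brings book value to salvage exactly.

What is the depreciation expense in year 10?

$8,009

Depreciable base = $99,199 − $10,100 = $89,099.
Year 1: DB = ⌊$99,199 × 125%/10⌋ = $12,399; SL = ⌊$89,099/10⌋ = $8,909 → take DB $12,399. Book value $86,800.
Year 2: DB = ⌊$86,800 × 125%/10⌋ = $10,850; SL = ⌊$76,700/9⌋ = $8,522 → take DB $10,850. Book value $75,950.
Year 3: DB = ⌊$75,950 × 125%/10⌋ = $9,493; SL = ⌊$65,850/8⌋ = $8,231 → take DB $9,493. Book value $66,457.
Year 4: DB = ⌊$66,457 × 125%/10⌋ = $8,307; SL = ⌊$56,357/7⌋ = $8,051 → take DB $8,307. Book value $58,150.
Year 5: DB = ⌊$58,150 × 125%/10⌋ = $7,268; SL = ⌊$48,050/6⌋ = $8,008 → take SL $8,008. Book value $50,142.
Year 6: DB = ⌊$50,142 × 125%/10⌋ = $6,267; SL = ⌊$40,042/5⌋ = $8,008 → take SL $8,008. Book value $42,134.
Year 7: DB = ⌊$42,134 × 125%/10⌋ = $5,266; SL = ⌊$32,034/4⌋ = $8,008 → take SL $8,008. Book value $34,126.
Year 8: DB = ⌊$34,126 × 125%/10⌋ = $4,265; SL = ⌊$24,026/3⌋ = $8,008 → take SL $8,008. Book value $26,118.
Year 9: DB = ⌊$26,118 × 125%/10⌋ = $3,264; SL = ⌊$16,018/2⌋ = $8,009 → take SL $8,009. Book value $18,109.
Year 10 (final): $18,109 − $10,100 = $8,009. Book value $10,100.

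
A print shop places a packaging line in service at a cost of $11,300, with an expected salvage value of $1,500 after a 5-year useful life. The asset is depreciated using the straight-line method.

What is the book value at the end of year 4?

Depreciable base = $11,300 − $1,500 = $9,800.
Annual expense = $9,800 / 5 = $1,960.
End of year 1: book value $9,340.
End of year 2: book value $7,380.
End of year 3: book value $5,420.
End of year 4: book value $3,460.

$3,460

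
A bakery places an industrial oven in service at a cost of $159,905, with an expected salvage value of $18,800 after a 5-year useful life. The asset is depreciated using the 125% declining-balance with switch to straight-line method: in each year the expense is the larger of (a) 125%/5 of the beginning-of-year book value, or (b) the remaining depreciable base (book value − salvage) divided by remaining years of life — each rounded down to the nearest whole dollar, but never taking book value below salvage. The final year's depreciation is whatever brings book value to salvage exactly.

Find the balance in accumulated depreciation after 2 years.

Depreciable base = $159,905 − $18,800 = $141,105.
Year 1: DB = ⌊$159,905 × 125%/5⌋ = $39,976; SL = ⌊$141,105/5⌋ = $28,221 → take DB $39,976. Book value $119,929.
Year 2: DB = ⌊$119,929 × 125%/5⌋ = $29,982; SL = ⌊$101,129/4⌋ = $25,282 → take DB $29,982. Book value $89,947.
Accumulated through year 2 = $159,905 − $89,947 = $69,958.

$69,958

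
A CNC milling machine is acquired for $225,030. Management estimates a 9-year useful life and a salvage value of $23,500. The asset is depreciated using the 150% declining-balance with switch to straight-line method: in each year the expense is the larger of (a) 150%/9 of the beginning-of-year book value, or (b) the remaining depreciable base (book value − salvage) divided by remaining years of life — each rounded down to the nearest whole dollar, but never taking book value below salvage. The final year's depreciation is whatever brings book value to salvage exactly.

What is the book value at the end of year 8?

$40,234

Depreciable base = $225,030 − $23,500 = $201,530.
Year 1: DB = ⌊$225,030 × 150%/9⌋ = $37,505; SL = ⌊$201,530/9⌋ = $22,392 → take DB $37,505. Book value $187,525.
Year 2: DB = ⌊$187,525 × 150%/9⌋ = $31,254; SL = ⌊$164,025/8⌋ = $20,503 → take DB $31,254. Book value $156,271.
Year 3: DB = ⌊$156,271 × 150%/9⌋ = $26,045; SL = ⌊$132,771/7⌋ = $18,967 → take DB $26,045. Book value $130,226.
Year 4: DB = ⌊$130,226 × 150%/9⌋ = $21,704; SL = ⌊$106,726/6⌋ = $17,787 → take DB $21,704. Book value $108,522.
Year 5: DB = ⌊$108,522 × 150%/9⌋ = $18,087; SL = ⌊$85,022/5⌋ = $17,004 → take DB $18,087. Book value $90,435.
Year 6: DB = ⌊$90,435 × 150%/9⌋ = $15,072; SL = ⌊$66,935/4⌋ = $16,733 → take SL $16,733. Book value $73,702.
Year 7: DB = ⌊$73,702 × 150%/9⌋ = $12,283; SL = ⌊$50,202/3⌋ = $16,734 → take SL $16,734. Book value $56,968.
Year 8: DB = ⌊$56,968 × 150%/9⌋ = $9,494; SL = ⌊$33,468/2⌋ = $16,734 → take SL $16,734. Book value $40,234.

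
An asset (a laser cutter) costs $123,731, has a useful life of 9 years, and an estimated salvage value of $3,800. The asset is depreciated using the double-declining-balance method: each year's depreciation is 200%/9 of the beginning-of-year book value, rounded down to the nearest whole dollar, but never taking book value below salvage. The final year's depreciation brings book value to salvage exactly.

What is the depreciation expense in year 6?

Depreciable base = $123,731 − $3,800 = $119,931.
Year 1: ⌊$123,731 × 200%/9⌋ = $27,495. Book value $96,236.
Year 2: ⌊$96,236 × 200%/9⌋ = $21,385. Book value $74,851.
Year 3: ⌊$74,851 × 200%/9⌋ = $16,633. Book value $58,218.
Year 4: ⌊$58,218 × 200%/9⌋ = $12,937. Book value $45,281.
Year 5: ⌊$45,281 × 200%/9⌋ = $10,062. Book value $35,219.
Year 6: ⌊$35,219 × 200%/9⌋ = $7,826. Book value $27,393.

$7,826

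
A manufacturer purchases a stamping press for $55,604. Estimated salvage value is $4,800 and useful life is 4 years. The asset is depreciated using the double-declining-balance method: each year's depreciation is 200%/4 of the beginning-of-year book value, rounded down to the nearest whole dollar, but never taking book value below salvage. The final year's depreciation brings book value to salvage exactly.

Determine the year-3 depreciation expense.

Depreciable base = $55,604 − $4,800 = $50,804.
Year 1: ⌊$55,604 × 200%/4⌋ = $27,802. Book value $27,802.
Year 2: ⌊$27,802 × 200%/4⌋ = $13,901. Book value $13,901.
Year 3: ⌊$13,901 × 200%/4⌋ = $6,950. Book value $6,951.

$6,950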